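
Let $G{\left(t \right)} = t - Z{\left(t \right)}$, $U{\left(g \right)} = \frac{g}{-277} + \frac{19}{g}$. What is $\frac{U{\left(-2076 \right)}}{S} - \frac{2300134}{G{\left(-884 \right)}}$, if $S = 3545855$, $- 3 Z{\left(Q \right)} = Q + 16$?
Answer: $\frac{351756791973292217}{179436488832480} \approx 1960.3$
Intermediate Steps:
$Z{\left(Q \right)} = - \frac{16}{3} - \frac{Q}{3}$ ($Z{\left(Q \right)} = - \frac{Q + 16}{3} = - \frac{16 + Q}{3} = - \frac{16}{3} - \frac{Q}{3}$)
$U{\left(g \right)} = \frac{19}{g} - \frac{g}{277}$ ($U{\left(g \right)} = g \left(- \frac{1}{277}\right) + \frac{19}{g} = - \frac{g}{277} + \frac{19}{g} = \frac{19}{g} - \frac{g}{277}$)
$G{\left(t \right)} = \frac{16}{3} + \frac{4 t}{3}$ ($G{\left(t \right)} = t - \left(- \frac{16}{3} - \frac{t}{3}\right) = t + \left(\frac{16}{3} + \frac{t}{3}\right) = \frac{16}{3} + \frac{4 t}{3}$)
$\frac{U{\left(-2076 \right)}}{S} - \frac{2300134}{G{\left(-884 \right)}} = \frac{\frac{19}{-2076} - - \frac{2076}{277}}{3545855} - \frac{2300134}{\frac{16}{3} + \frac{4}{3} \left(-884\right)} = \left(19 \left(- \frac{1}{2076}\right) + \frac{2076}{277}\right) \frac{1}{3545855} - \frac{2300134}{\frac{16}{3} - \frac{3536}{3}} = \left(- \frac{19}{2076} + \frac{2076}{277}\right) \frac{1}{3545855} - \frac{2300134}{- \frac{3520}{3}} = \frac{4304513}{575052} \cdot \frac{1}{3545855} - - \frac{3450201}{1760} = \frac{4304513}{2039051009460} + \frac{3450201}{1760} = \frac{351756791973292217}{179436488832480}$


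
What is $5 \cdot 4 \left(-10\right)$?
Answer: $-200$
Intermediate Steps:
$5 \cdot 4 \left(-10\right) = 20 \left(-10\right) = -200$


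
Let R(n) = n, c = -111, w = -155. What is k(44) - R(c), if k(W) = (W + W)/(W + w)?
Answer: 12233/111 ≈ 110.21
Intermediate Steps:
k(W) = 2*W/(-155 + W) (k(W) = (W + W)/(W - 155) = (2*W)/(-155 + W) = 2*W/(-155 + W))
k(44) - R(c) = 2*44/(-155 + 44) - 1*(-111) = 2*44/(-111) + 111 = 2*44*(-1/111) + 111 = -88/111 + 111 = 12233/111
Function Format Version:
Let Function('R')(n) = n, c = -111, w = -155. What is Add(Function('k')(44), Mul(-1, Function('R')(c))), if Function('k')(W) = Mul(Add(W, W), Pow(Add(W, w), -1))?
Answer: Rational(12233, 111) ≈ 110.21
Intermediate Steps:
Function('k')(W) = Mul(2, W, Pow(Add(-155, W), -1)) (Function('k')(W) = Mul(Add(W, W), Pow(Add(W, -155), -1)) = Mul(Mul(2, W), Pow(Add(-155, W), -1)) = Mul(2, W, Pow(Add(-155, W), -1)))
Add(Function('k')(44), Mul(-1, Function('R')(c))) = Add(Mul(2, 44, Pow(Add(-155, 44), -1)), Mul(-1, -111)) = Add(Mul(2, 44, Pow(-111, -1)), 111) = Add(Mul(2, 44, Rational(-1, 111)), 111) = Add(Rational(-88, 111), 111) = Rational(12233, 111)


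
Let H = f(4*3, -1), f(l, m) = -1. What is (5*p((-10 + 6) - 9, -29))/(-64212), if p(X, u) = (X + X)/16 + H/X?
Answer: 805/6678048 ≈ 0.00012054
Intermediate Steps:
H = -1
p(X, u) = -1/X + X/8 (p(X, u) = (X + X)/16 - 1/X = (2*X)*(1/16) - 1/X = X/8 - 1/X = -1/X + X/8)
(5*p((-10 + 6) - 9, -29))/(-64212) = (5*(-1/((-10 + 6) - 9) + ((-10 + 6) - 9)/8))/(-64212) = (5*(-1/(-4 - 9) + (-4 - 9)/8))*(-1/64212) = (5*(-1/(-13) + (⅛)*(-13)))*(-1/64212) = (5*(-1*(-1/13) - 13/8))*(-1/64212) = (5*(1/13 - 13/8))*(-1/64212) = (5*(-161/104))*(-1/64212) = -805/104*(-1/64212) = 805/6678048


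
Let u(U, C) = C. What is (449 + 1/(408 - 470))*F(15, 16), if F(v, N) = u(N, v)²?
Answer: 6263325/62 ≈ 1.0102e+5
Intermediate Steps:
F(v, N) = v²
(449 + 1/(408 - 470))*F(15, 16) = (449 + 1/(408 - 470))*15² = (449 + 1/(-62))*225 = (449 - 1/62)*225 = (27837/62)*225 = 6263325/62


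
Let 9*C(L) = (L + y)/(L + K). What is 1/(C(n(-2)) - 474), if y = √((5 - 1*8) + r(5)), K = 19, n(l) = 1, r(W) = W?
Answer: -15357420/7279331759 - 180*√2/7279331759 ≈ -0.0021098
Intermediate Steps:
y = √2 (y = √((5 - 1*8) + 5) = √((5 - 8) + 5) = √(-3 + 5) = √2 ≈ 1.4142)
C(L) = (L + √2)/(9*(19 + L)) (C(L) = ((L + √2)/(L + 19))/9 = ((L + √2)/(19 + L))/9 = (L + √2)/(9*(19 + L)))
1/(C(n(-2)) - 474) = 1/((1 + √2)/(9*(19 + 1)) - 474) = 1/((⅑)*(1 + √2)/20 - 474) = 1/((⅑)*(1/20)*(1 + √2) - 474) = 1/((1/180 + √2/180) - 474) = 1/(-85319/180 + √2/180)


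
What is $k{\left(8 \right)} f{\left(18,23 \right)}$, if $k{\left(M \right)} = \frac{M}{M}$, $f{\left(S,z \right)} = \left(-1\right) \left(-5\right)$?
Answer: $5$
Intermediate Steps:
$f{\left(S,z \right)} = 5$
$k{\left(M \right)} = 1$
$k{\left(8 \right)} f{\left(18,23 \right)} = 1 \cdot 5 = 5$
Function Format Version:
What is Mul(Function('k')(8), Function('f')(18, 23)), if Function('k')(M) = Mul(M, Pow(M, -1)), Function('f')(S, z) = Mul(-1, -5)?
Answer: 5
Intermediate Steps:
Function('f')(S, z) = 5
Function('k')(M) = 1
Mul(Function('k')(8), Function('f')(18, 23)) = Mul(1, 5) = 5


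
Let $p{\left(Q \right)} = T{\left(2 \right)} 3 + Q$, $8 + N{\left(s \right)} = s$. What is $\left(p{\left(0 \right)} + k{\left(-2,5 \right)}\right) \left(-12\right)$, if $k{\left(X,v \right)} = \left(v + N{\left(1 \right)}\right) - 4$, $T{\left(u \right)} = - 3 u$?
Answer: $288$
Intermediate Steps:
$N{\left(s \right)} = -8 + s$
$k{\left(X,v \right)} = -11 + v$ ($k{\left(X,v \right)} = \left(v + \left(-8 + 1\right)\right) - 4 = \left(v - 7\right) - 4 = \left(-7 + v\right) - 4 = -11 + v$)
$p{\left(Q \right)} = -18 + Q$ ($p{\left(Q \right)} = \left(-3\right) 2 \cdot 3 + Q = \left(-6\right) 3 + Q = -18 + Q$)
$\left(p{\left(0 \right)} + k{\left(-2,5 \right)}\right) \left(-12\right) = \left(\left(-18 + 0\right) + \left(-11 + 5\right)\right) \left(-12\right) = \left(-18 - 6\right) \left(-12\right) = \left(-24\right) \left(-12\right) = 288$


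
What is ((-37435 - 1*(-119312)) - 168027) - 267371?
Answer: -353521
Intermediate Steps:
((-37435 - 1*(-119312)) - 168027) - 267371 = ((-37435 + 119312) - 168027) - 267371 = (81877 - 168027) - 267371 = -86150 - 267371 = -353521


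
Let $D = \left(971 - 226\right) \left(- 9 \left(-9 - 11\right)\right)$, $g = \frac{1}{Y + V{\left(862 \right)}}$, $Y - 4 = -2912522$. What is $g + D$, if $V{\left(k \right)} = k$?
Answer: $\frac{390453069599}{2911656} \approx 1.341 \cdot 10^{5}$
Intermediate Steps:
$Y = -2912518$ ($Y = 4 - 2912522 = -2912518$)
$g = - \frac{1}{2911656}$ ($g = \frac{1}{-2912518 + 862} = \frac{1}{-2911656} = - \frac{1}{2911656} \approx -3.4345 \cdot 10^{-7}$)
$D = 134100$ ($D = 745 \left(\left(-9\right) \left(-20\right)\right) = 745 \cdot 180 = 134100$)
$g + D = - \frac{1}{2911656} + 134100 = \frac{390453069599}{2911656}$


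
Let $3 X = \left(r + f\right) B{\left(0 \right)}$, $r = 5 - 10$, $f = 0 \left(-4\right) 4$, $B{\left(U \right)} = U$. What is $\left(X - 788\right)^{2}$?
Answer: $620944$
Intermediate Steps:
$f = 0$ ($f = 0 \cdot 4 = 0$)
$r = -5$
$X = 0$ ($X = \frac{\left(-5 + 0\right) 0}{3} = \frac{\left(-5\right) 0}{3} = \frac{1}{3} \cdot 0 = 0$)
$\left(X - 788\right)^{2} = \left(0 - 788\right)^{2} = \left(-788\right)^{2} = 620944$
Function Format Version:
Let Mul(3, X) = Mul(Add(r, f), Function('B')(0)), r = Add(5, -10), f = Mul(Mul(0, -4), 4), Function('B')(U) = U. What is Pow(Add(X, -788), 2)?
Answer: 620944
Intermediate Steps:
f = 0 (f = Mul(0, 4) = 0)
r = -5
X = 0 (X = Mul(Rational(1, 3), Mul(Add(-5, 0), 0)) = Mul(Rational(1, 3), Mul(-5, 0)) = Mul(Rational(1, 3), 0) = 0)
Pow(Add(X, -788), 2) = Pow(Add(0, -788), 2) = Pow(-788, 2) = 620944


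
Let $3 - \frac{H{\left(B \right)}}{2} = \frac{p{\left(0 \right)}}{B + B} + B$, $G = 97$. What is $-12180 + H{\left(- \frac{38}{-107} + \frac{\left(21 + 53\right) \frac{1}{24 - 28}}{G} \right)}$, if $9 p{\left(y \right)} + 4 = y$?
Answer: $- \frac{3880457207275}{318811743} \approx -12172.0$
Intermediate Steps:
$p{\left(y \right)} = - \frac{4}{9} + \frac{y}{9}$
$H{\left(B \right)} = 6 - 2 B + \frac{4}{9 B}$ ($H{\left(B \right)} = 6 - 2 \left(\frac{- \frac{4}{9} + \frac{1}{9} \cdot 0}{B + B} + B\right) = 6 - 2 \left(\frac{- \frac{4}{9} + 0}{2 B} + B\right) = 6 - 2 \left(- \frac{4 \frac{1}{2 B}}{9} + B\right) = 6 - 2 \left(- \frac{2}{9 B} + B\right) = 6 - 2 \left(B - \frac{2}{9 B}\right) = 6 - \left(2 B - \frac{4}{9 B}\right) = 6 - 2 B + \frac{4}{9 B}$)
$-12180 + H{\left(- \frac{38}{-107} + \frac{\left(21 + 53\right) \frac{1}{24 - 28}}{G} \right)} = -12180 + \left(6 - 2 \left(- \frac{38}{-107} + \frac{\left(21 + 53\right) \frac{1}{24 - 28}}{97}\right) + \frac{4}{9 \left(- \frac{38}{-107} + \frac{\left(21 + 53\right) \frac{1}{24 - 28}}{97}\right)}\right) = -12180 + \left(6 - 2 \left(\left(-38\right) \left(- \frac{1}{107}\right) + \frac{74}{-4} \cdot \frac{1}{97}\right) + \frac{4}{9 \left(\left(-38\right) \left(- \frac{1}{107}\right) + \frac{74}{-4} \cdot \frac{1}{97}\right)}\right) = -12180 + \left(6 - 2 \left(\frac{38}{107} + 74 \left(- \frac{1}{4}\right) \frac{1}{97}\right) + \frac{4}{9 \left(\frac{38}{107} + 74 \left(- \frac{1}{4}\right) \frac{1}{97}\right)}\right) = -12180 + \left(6 - 2 \left(\frac{38}{107} - \frac{37}{194}\right) + \frac{4}{9 \left(\frac{38}{107} - \frac{37}{194}\right)}\right) = -12180 + \left(6 - \frac{3413}{10379} + \frac{4}{9 \cdot \frac{3413}{20758}}\right) = -12180 + \left(6 - \frac{3413}{10379} + \frac{4}{9} \cdot \frac{20758}{3413}\right) = -12180 + \left(6 - \frac{3413}{10379} + \frac{83032}{30717}\right) = -12180 + \frac{2669822465}{318811743} = - \frac{3880457207275}{318811743}$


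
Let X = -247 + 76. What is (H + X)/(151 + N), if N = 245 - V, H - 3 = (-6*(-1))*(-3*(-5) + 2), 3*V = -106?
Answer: -99/647 ≈ -0.15301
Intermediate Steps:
V = -106/3 (V = (1/3)*(-106) = -106/3 ≈ -35.333)
X = -171
H = 105 (H = 3 + (-6*(-1))*(-3*(-5) + 2) = 3 + 6*(15 + 2) = 3 + 6*17 = 3 + 102 = 105)
N = 841/3 (N = 245 - 1*(-106/3) = 245 + 106/3 = 841/3 ≈ 280.33)
(H + X)/(151 + N) = (105 - 171)/(151 + 841/3) = -66/1294/3 = -66*3/1294 = -99/647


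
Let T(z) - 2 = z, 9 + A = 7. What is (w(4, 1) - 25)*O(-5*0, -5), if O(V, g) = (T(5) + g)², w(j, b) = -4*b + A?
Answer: -124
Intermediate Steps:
A = -2 (A = -9 + 7 = -2)
T(z) = 2 + z
w(j, b) = -2 - 4*b (w(j, b) = -4*b - 2 = -2 - 4*b)
O(V, g) = (7 + g)² (O(V, g) = ((2 + 5) + g)² = (7 + g)²)
(w(4, 1) - 25)*O(-5*0, -5) = ((-2 - 4*1) - 25)*(7 - 5)² = ((-2 - 4) - 25)*2² = (-6 - 25)*4 = -31*4 = -124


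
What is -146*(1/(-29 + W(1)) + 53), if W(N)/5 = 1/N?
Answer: -92783/12 ≈ -7731.9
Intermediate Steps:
W(N) = 5/N
-146*(1/(-29 + W(1)) + 53) = -146*(1/(-29 + 5/1) + 53) = -146*(1/(-29 + 5*1) + 53) = -146*(1/(-29 + 5) + 53) = -146*(1/(-24) + 53) = -146*(-1/24 + 53) = -146*1271/24 = -92783/12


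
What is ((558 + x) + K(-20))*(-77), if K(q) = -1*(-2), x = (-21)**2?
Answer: -77077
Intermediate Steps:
x = 441
K(q) = 2
((558 + x) + K(-20))*(-77) = ((558 + 441) + 2)*(-77) = (999 + 2)*(-77) = 1001*(-77) = -77077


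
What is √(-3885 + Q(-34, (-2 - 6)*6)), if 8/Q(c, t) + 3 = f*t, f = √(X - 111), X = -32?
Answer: √3*√((11663 + 186480*I*√143)/(-1 - 16*I*√143))/3 ≈ 0.0001118 + 62.33*I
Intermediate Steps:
f = I*√143 (f = √(-32 - 111) = √(-143) = I*√143 ≈ 11.958*I)
Q(c, t) = 8/(-3 + I*t*√143) (Q(c, t) = 8/(-3 + (I*√143)*t) = 8/(-3 + I*t*√143))
√(-3885 + Q(-34, (-2 - 6)*6)) = √(-3885 + 8/(-3 + I*((-2 - 6)*6)*√143)) = √(-3885 + 8/(-3 + I*(-8*6)*√143)) = √(-3885 + 8/(-3 + I*(-48)*√143)) = √(-3885 + 8/(-3 - 48*I*√143))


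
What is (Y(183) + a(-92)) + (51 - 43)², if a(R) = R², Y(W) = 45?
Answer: 8573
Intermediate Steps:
(Y(183) + a(-92)) + (51 - 43)² = (45 + (-92)²) + (51 - 43)² = (45 + 8464) + 8² = 8509 + 64 = 8573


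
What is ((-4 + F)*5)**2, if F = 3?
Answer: 25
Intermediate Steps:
((-4 + F)*5)**2 = ((-4 + 3)*5)**2 = (-1*5)**2 = (-5)**2 = 25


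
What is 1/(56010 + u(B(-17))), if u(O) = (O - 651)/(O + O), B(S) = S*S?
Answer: 289/16186709 ≈ 1.7854e-5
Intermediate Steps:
B(S) = S**2
u(O) = (-651 + O)/(2*O) (u(O) = (-651 + O)/((2*O)) = (-651 + O)*(1/(2*O)) = (-651 + O)/(2*O))
1/(56010 + u(B(-17))) = 1/(56010 + (-651 + (-17)**2)/(2*((-17)**2))) = 1/(56010 + (1/2)*(-651 + 289)/289) = 1/(56010 + (1/2)*(1/289)*(-362)) = 1/(56010 - 181/289) = 1/(16186709/289) = 289/16186709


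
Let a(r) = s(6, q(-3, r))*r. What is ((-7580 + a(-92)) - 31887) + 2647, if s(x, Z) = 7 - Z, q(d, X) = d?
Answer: -37740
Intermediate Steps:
a(r) = 10*r (a(r) = (7 - 1*(-3))*r = (7 + 3)*r = 10*r)
((-7580 + a(-92)) - 31887) + 2647 = ((-7580 + 10*(-92)) - 31887) + 2647 = ((-7580 - 920) - 31887) + 2647 = (-8500 - 31887) + 2647 = -40387 + 2647 = -37740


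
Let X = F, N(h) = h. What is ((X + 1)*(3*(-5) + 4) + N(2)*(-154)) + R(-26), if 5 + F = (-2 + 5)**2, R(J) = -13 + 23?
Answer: -353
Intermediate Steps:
R(J) = 10
F = 4 (F = -5 + (-2 + 5)**2 = -5 + 3**2 = -5 + 9 = 4)
X = 4
((X + 1)*(3*(-5) + 4) + N(2)*(-154)) + R(-26) = ((4 + 1)*(3*(-5) + 4) + 2*(-154)) + 10 = (5*(-15 + 4) - 308) + 10 = (5*(-11) - 308) + 10 = (-55 - 308) + 10 = -363 + 10 = -353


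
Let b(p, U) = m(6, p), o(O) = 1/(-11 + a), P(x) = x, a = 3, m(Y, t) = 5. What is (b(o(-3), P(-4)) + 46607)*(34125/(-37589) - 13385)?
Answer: -23453428628680/37589 ≈ -6.2394e+8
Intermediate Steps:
o(O) = -⅛ (o(O) = 1/(-11 + 3) = 1/(-8) = -⅛)
b(p, U) = 5
(b(o(-3), P(-4)) + 46607)*(34125/(-37589) - 13385) = (5 + 46607)*(34125/(-37589) - 13385) = 46612*(34125*(-1/37589) - 13385) = 46612*(-34125/37589 - 13385) = 46612*(-503162890/37589) = -23453428628680/37589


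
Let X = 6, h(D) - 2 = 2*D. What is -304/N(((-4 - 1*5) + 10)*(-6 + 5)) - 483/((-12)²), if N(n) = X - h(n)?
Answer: -2593/48 ≈ -54.021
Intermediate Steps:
h(D) = 2 + 2*D
N(n) = 4 - 2*n (N(n) = 6 - (2 + 2*n) = 6 + (-2 - 2*n) = 4 - 2*n)
-304/N(((-4 - 1*5) + 10)*(-6 + 5)) - 483/((-12)²) = -304/(4 - 2*((-4 - 1*5) + 10)*(-6 + 5)) - 483/((-12)²) = -304/(4 - 2*((-4 - 5) + 10)*(-1)) - 483/144 = -304/(4 - 2*(-9 + 10)*(-1)) - 483*1/144 = -304/(4 - 2*(-1)) - 161/48 = -304/(4 + 2) - 161/48 = -304/6 - 161/48 = -304*⅙ - 161/48 = -152/3 - 161/48 = -2593/48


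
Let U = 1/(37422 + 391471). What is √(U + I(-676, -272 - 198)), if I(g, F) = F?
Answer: I*√86456126132137/428893 ≈ 21.679*I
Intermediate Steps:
U = 1/428893 ≈ 2.3316e-6
√(U + I(-676, -272 - 198)) = √(1/428893 + (-272 - 198)) = √(1/428893 - 470) = √(-201579709/428893) = I*√86456126132137/428893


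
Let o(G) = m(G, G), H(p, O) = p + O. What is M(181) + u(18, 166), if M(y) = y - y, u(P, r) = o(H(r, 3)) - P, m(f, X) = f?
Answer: 151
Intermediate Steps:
H(p, O) = O + p
o(G) = G
u(P, r) = 3 + r - P (u(P, r) = (3 + r) - P = 3 + r - P)
M(y) = 0
M(181) + u(18, 166) = 0 + (3 + 166 - 1*18) = 0 + (3 + 166 - 18) = 0 + 151 = 151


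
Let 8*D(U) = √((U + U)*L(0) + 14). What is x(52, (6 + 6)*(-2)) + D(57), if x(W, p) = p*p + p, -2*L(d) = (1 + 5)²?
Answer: 552 + I*√2038/8 ≈ 552.0 + 5.643*I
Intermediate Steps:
L(d) = -18 (L(d) = -(1 + 5)²/2 = -½*6² = -½*36 = -18)
x(W, p) = p + p² (x(W, p) = p² + p = p + p²)
D(U) = √(14 - 36*U)/8 (D(U) = √((U + U)*(-18) + 14)/8 = √((2*U)*(-18) + 14)/8 = √(-36*U + 14)/8 = √(14 - 36*U)/8)
x(52, (6 + 6)*(-2)) + D(57) = ((6 + 6)*(-2))*(1 + (6 + 6)*(-2)) + √(14 - 36*57)/8 = (12*(-2))*(1 + 12*(-2)) + √(14 - 2052)/8 = -24*(1 - 24) + √(-2038)/8 = -24*(-23) + (I*√2038)/8 = 552 + I*√2038/8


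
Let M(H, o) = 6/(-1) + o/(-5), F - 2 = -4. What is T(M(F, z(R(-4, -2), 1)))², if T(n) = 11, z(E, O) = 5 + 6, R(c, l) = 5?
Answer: 121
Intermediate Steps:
F = -2 (F = 2 - 4 = -2)
z(E, O) = 11
M(H, o) = -6 - o/5 (M(H, o) = 6*(-1) + o*(-⅕) = -6 - o/5)
T(M(F, z(R(-4, -2), 1)))² = 11² = 121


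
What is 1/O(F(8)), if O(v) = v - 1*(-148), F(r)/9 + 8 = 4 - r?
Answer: 1/40 ≈ 0.025000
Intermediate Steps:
F(r) = -36 - 9*r (F(r) = -72 + 9*(4 - r) = -72 + (36 - 9*r) = -36 - 9*r)
O(v) = 148 + v (O(v) = v + 148 = 148 + v)
1/O(F(8)) = 1/(148 + (-36 - 9*8)) = 1/(148 + (-36 - 72)) = 1/(148 - 108) = 1/40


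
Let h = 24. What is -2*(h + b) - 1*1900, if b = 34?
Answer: -2016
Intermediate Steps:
-2*(h + b) - 1*1900 = -2*(24 + 34) - 1*1900 = -2*58 - 1900 = -116 - 1900 = -2016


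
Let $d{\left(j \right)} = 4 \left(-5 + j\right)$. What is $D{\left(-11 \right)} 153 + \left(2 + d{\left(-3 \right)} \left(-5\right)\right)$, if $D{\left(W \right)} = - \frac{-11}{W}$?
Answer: $9$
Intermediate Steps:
$D{\left(W \right)} = \frac{11}{W}$
$d{\left(j \right)} = -20 + 4 j$
$D{\left(-11 \right)} 153 + \left(2 + d{\left(-3 \right)} \left(-5\right)\right) = \frac{11}{-11} \cdot 153 + \left(2 + \left(-20 + 4 \left(-3\right)\right) \left(-5\right)\right) = 11 \left(- \frac{1}{11}\right) 153 + \left(2 + \left(-20 - 12\right) \left(-5\right)\right) = \left(-1\right) 153 + \left(2 - -160\right) = -153 + \left(2 + 160\right) = -153 + 162 = 9$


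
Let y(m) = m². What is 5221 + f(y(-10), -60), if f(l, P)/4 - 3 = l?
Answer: 5633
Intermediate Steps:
f(l, P) = 12 + 4*l
5221 + f(y(-10), -60) = 5221 + (12 + 4*(-10)²) = 5221 + (12 + 4*100) = 5221 + (12 + 400) = 5221 + 412 = 5633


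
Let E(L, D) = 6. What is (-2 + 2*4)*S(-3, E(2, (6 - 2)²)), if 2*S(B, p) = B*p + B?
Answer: -63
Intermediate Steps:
S(B, p) = B/2 + B*p/2 (S(B, p) = (B*p + B)/2 = (B + B*p)/2 = B/2 + B*p/2)
(-2 + 2*4)*S(-3, E(2, (6 - 2)²)) = (-2 + 2*4)*((½)*(-3)*(1 + 6)) = (-2 + 8)*((½)*(-3)*7) = 6*(-21/2) = -63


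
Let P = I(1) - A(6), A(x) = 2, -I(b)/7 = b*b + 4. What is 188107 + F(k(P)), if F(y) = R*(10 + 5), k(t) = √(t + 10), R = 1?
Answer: 188122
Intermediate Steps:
I(b) = -28 - 7*b² (I(b) = -7*(b*b + 4) = -7*(b² + 4) = -7*(4 + b²) = -28 - 7*b²)
P = -37 (P = (-28 - 7*1²) - 1*2 = (-28 - 7*1) - 2 = (-28 - 7) - 2 = -35 - 2 = -37)
k(t) = √(10 + t)
F(y) = 15 (F(y) = 1*(10 + 5) = 1*15 = 15)
188107 + F(k(P)) = 188107 + 15 = 188122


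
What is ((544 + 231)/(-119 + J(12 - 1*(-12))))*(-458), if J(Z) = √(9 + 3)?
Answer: 42239050/14149 + 709900*√3/14149 ≈ 3072.2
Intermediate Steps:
J(Z) = 2*√3 (J(Z) = √12 = 2*√3)
((544 + 231)/(-119 + J(12 - 1*(-12))))*(-458) = ((544 + 231)/(-119 + 2*√3))*(-458) = (775/(-119 + 2*√3))*(-458) = -354950/(-119 + 2*√3)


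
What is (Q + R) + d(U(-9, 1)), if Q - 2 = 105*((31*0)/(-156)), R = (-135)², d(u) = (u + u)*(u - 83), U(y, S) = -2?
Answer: 18567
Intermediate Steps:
d(u) = 2*u*(-83 + u) (d(u) = (2*u)*(-83 + u) = 2*u*(-83 + u))
R = 18225
Q = 2 (Q = 2 + 105*((31*0)/(-156)) = 2 + 105*(0*(-1/156)) = 2 + 105*0 = 2 + 0 = 2)
(Q + R) + d(U(-9, 1)) = (2 + 18225) + 2*(-2)*(-83 - 2) = 18227 + 2*(-2)*(-85) = 18227 + 340 = 18567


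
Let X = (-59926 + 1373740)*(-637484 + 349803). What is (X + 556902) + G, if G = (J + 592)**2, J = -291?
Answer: -377958677831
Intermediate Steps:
X = -377959325334 (X = 1313814*(-287681) = -377959325334)
G = 90601 (G = (-291 + 592)**2 = 301**2 = 90601)
(X + 556902) + G = (-377959325334 + 556902) + 90601 = -377958768432 + 90601 = -377958677831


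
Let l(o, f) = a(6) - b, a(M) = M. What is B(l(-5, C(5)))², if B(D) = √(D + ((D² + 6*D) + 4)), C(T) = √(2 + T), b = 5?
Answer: 12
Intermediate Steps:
l(o, f) = 1 (l(o, f) = 6 - 1*5 = 6 - 5 = 1)
B(D) = √(4 + D² + 7*D) (B(D) = √(D + (4 + D² + 6*D)) = √(4 + D² + 7*D))
B(l(-5, C(5)))² = (√(4 + 1² + 7*1))² = (√(4 + 1 + 7))² = (√12)² = (2*√3)² = 12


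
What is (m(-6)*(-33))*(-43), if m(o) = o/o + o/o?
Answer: 2838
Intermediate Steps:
m(o) = 2 (m(o) = 1 + 1 = 2)
(m(-6)*(-33))*(-43) = (2*(-33))*(-43) = -66*(-43) = 2838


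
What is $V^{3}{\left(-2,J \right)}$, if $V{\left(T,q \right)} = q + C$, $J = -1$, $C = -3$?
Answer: $-64$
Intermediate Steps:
$V{\left(T,q \right)} = -3 + q$ ($V{\left(T,q \right)} = q - 3 = -3 + q$)
$V^{3}{\left(-2,J \right)} = \left(-3 - 1\right)^{3} = \left(-4\right)^{3} = -64$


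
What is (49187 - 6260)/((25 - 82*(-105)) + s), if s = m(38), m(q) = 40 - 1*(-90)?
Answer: 42927/8765 ≈ 4.8975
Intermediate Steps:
m(q) = 130 (m(q) = 40 + 90 = 130)
s = 130
(49187 - 6260)/((25 - 82*(-105)) + s) = (49187 - 6260)/((25 - 82*(-105)) + 130) = 42927/((25 + 8610) + 130) = 42927/(8635 + 130) = 42927/8765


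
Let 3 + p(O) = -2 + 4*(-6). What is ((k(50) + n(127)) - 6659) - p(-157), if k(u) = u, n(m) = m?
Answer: -6453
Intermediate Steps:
p(O) = -29 (p(O) = -3 + (-2 + 4*(-6)) = -3 + (-2 - 24) = -3 - 26 = -29)
((k(50) + n(127)) - 6659) - p(-157) = ((50 + 127) - 6659) - 1*(-29) = (177 - 6659) + 29 = -6482 + 29 = -6453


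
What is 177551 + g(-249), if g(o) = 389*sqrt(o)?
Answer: 177551 + 389*I*sqrt(249) ≈ 1.7755e+5 + 6138.3*I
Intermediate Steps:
177551 + g(-249) = 177551 + 389*sqrt(-249) = 177551 + 389*(I*sqrt(249)) = 177551 + 389*I*sqrt(249)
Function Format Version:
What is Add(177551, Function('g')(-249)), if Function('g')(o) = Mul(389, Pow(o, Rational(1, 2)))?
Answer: Add(177551, Mul(389, I, Pow(249, Rational(1, 2)))) ≈ Add(1.7755e+5, Mul(6138.3, I))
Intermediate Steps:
Add(177551, Function('g')(-249)) = Add(177551, Mul(389, Pow(-249, Rational(1, 2)))) = Add(177551, Mul(389, Mul(I, Pow(249, Rational(1, 2))))) = Add(177551, Mul(389, I, Pow(249, Rational(1, 2))))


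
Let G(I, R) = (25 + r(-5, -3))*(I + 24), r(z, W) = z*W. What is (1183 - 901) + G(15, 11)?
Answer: 1842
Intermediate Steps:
r(z, W) = W*z
G(I, R) = 960 + 40*I (G(I, R) = (25 - 3*(-5))*(I + 24) = (25 + 15)*(24 + I) = 40*(24 + I) = 960 + 40*I)
(1183 - 901) + G(15, 11) = (1183 - 901) + (960 + 40*15) = 282 + (960 + 600) = 282 + 1560 = 1842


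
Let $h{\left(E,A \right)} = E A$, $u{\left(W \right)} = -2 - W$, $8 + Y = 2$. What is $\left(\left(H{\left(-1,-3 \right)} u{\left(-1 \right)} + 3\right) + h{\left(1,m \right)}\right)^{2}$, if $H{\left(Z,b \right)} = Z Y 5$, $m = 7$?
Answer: $400$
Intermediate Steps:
$Y = -6$ ($Y = -8 + 2 = -6$)
$H{\left(Z,b \right)} = - 30 Z$ ($H{\left(Z,b \right)} = Z \left(-6\right) 5 = - 6 Z 5 = - 30 Z$)
$h{\left(E,A \right)} = A E$
$\left(\left(H{\left(-1,-3 \right)} u{\left(-1 \right)} + 3\right) + h{\left(1,m \right)}\right)^{2} = \left(\left(\left(-30\right) \left(-1\right) \left(-2 - -1\right) + 3\right) + 7 \cdot 1\right)^{2} = \left(\left(30 \left(-2 + 1\right) + 3\right) + 7\right)^{2} = \left(\left(30 \left(-1\right) + 3\right) + 7\right)^{2} = \left(\left(-30 + 3\right) + 7\right)^{2} = \left(-27 + 7\right)^{2} = \left(-20\right)^{2} = 400$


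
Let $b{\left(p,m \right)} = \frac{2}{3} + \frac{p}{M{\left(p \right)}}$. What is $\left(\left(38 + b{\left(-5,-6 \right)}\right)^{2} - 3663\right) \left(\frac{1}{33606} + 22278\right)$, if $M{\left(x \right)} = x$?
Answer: $- \frac{7039786032007}{151227} \approx -4.6551 \cdot 10^{7}$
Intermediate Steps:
$b{\left(p,m \right)} = \frac{5}{3}$ ($b{\left(p,m \right)} = \frac{2}{3} + \frac{p}{p} = 2 \cdot \frac{1}{3} + 1 = \frac{2}{3} + 1 = \frac{5}{3}$)
$\left(\left(38 + b{\left(-5,-6 \right)}\right)^{2} - 3663\right) \left(\frac{1}{33606} + 22278\right) = \left(\left(38 + \frac{5}{3}\right)^{2} - 3663\right) \left(\frac{1}{33606} + 22278\right) = \left(\left(\frac{119}{3}\right)^{2} - 3663\right) \left(\frac{1}{33606} + 22278\right) = \left(\frac{14161}{9} - 3663\right) \frac{748674469}{33606} = \left(- \frac{18806}{9}\right) \frac{748674469}{33606} = - \frac{7039786032007}{151227}$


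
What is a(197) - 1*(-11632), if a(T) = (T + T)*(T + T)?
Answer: 166868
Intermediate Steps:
a(T) = 4*T² (a(T) = (2*T)*(2*T) = 4*T²)
a(197) - 1*(-11632) = 4*197² - 1*(-11632) = 4*38809 + 11632 = 155236 + 11632 = 166868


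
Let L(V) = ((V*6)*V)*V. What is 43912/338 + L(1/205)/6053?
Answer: 1144947252279514/8812902424625 ≈ 129.92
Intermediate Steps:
L(V) = 6*V**3 (L(V) = ((6*V)*V)*V = (6*V**2)*V = 6*V**3)
43912/338 + L(1/205)/6053 = 43912/338 + (6*(1/205)**3)/6053 = 43912*(1/338) + (6*(1/205)**3)*(1/6053) = 21956/169 + (6*(1/8615125))*(1/6053) = 21956/169 + (6/8615125)*(1/6053) = 21956/169 + 6/52147351625 = 1144947252279514/8812902424625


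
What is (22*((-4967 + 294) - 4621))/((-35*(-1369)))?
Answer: -204468/47915 ≈ -4.2673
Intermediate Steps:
(22*((-4967 + 294) - 4621))/((-35*(-1369))) = (22*(-4673 - 4621))/47915 = (22*(-9294))*(1/47915) = -204468*1/47915 = -204468/47915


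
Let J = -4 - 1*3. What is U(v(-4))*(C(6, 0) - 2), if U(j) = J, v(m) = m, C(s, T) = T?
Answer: 14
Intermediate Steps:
J = -7 (J = -4 - 3 = -7)
U(j) = -7
U(v(-4))*(C(6, 0) - 2) = -7*(0 - 2) = -7*(-2) = 14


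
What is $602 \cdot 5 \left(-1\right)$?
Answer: $-3010$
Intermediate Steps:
$602 \cdot 5 \left(-1\right) = 602 \left(-5\right) = -3010$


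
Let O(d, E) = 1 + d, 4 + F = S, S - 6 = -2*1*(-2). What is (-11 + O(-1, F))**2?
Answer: 121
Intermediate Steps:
S = 10 (S = 6 - 2*1*(-2) = 6 - 2*(-2) = 6 + 4 = 10)
F = 6 (F = -4 + 10 = 6)
(-11 + O(-1, F))**2 = (-11 + (1 - 1))**2 = (-11 + 0)**2 = (-11)**2 = 121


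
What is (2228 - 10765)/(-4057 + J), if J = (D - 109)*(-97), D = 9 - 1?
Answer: -8537/5740 ≈ -1.4873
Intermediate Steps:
D = 8
J = 9797 (J = (8 - 109)*(-97) = -101*(-97) = 9797)
(2228 - 10765)/(-4057 + J) = (2228 - 10765)/(-4057 + 9797) = -8537/5740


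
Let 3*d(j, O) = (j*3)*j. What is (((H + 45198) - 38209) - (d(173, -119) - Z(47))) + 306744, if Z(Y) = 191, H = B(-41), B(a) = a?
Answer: 283954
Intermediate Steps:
H = -41
d(j, O) = j**2 (d(j, O) = ((j*3)*j)/3 = ((3*j)*j)/3 = (3*j**2)/3 = j**2)
(((H + 45198) - 38209) - (d(173, -119) - Z(47))) + 306744 = (((-41 + 45198) - 38209) - (173**2 - 1*191)) + 306744 = ((45157 - 38209) - (29929 - 191)) + 306744 = (6948 - 1*29738) + 306744 = (6948 - 29738) + 306744 = -22790 + 306744 = 283954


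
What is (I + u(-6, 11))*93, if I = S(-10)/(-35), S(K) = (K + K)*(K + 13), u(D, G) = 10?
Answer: 7626/7 ≈ 1089.4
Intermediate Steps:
S(K) = 2*K*(13 + K) (S(K) = (2*K)*(13 + K) = 2*K*(13 + K))
I = 12/7 (I = (2*(-10)*(13 - 10))/(-35) = (2*(-10)*3)*(-1/35) = -60*(-1/35) = 12/7 ≈ 1.7143)
(I + u(-6, 11))*93 = (12/7 + 10)*93 = (82/7)*93 = 7626/7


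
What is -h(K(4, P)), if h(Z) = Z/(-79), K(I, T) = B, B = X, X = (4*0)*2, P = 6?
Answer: 0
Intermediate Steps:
X = 0 (X = 0*2 = 0)
B = 0
K(I, T) = 0
h(Z) = -Z/79 (h(Z) = Z*(-1/79) = -Z/79)
-h(K(4, P)) = -(-1)*0/79 = -1*0 = 0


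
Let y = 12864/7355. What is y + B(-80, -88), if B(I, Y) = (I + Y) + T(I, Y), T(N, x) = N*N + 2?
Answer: 45863934/7355 ≈ 6235.8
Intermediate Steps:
T(N, x) = 2 + N² (T(N, x) = N² + 2 = 2 + N²)
B(I, Y) = 2 + I + Y + I² (B(I, Y) = (I + Y) + (2 + I²) = 2 + I + Y + I²)
y = 12864/7355 (y = 12864*(1/7355) = 12864/7355 ≈ 1.7490)
y + B(-80, -88) = 12864/7355 + (2 - 80 - 88 + (-80)²) = 12864/7355 + (2 - 80 - 88 + 6400) = 12864/7355 + 6234 = 45863934/7355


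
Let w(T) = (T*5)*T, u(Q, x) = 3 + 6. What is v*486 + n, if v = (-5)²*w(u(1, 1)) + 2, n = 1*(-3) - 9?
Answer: 4921710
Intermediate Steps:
u(Q, x) = 9
w(T) = 5*T² (w(T) = (5*T)*T = 5*T²)
n = -12 (n = -3 - 9 = -12)
v = 10127 (v = (-5)²*(5*9²) + 2 = 25*(5*81) + 2 = 25*405 + 2 = 10125 + 2 = 10127)
v*486 + n = 10127*486 - 12 = 4921722 - 12 = 4921710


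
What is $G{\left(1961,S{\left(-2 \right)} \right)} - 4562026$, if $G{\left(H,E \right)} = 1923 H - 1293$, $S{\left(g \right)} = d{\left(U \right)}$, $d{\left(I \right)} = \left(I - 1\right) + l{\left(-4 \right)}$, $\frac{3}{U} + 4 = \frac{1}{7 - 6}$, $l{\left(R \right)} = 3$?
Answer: $-792316$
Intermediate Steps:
$U = -1$ ($U = \frac{3}{-4 + \frac{1}{7 - 6}} = \frac{3}{-4 + 1^{-1}} = \frac{3}{-4 + 1} = \frac{3}{-3} = 3 \left(- \frac{1}{3}\right) = -1$)
$d{\left(I \right)} = 2 + I$ ($d{\left(I \right)} = \left(I - 1\right) + 3 = \left(-1 + I\right) + 3 = 2 + I$)
$S{\left(g \right)} = 1$ ($S{\left(g \right)} = 2 - 1 = 1$)
$G{\left(H,E \right)} = -1293 + 1923 H$
$G{\left(1961,S{\left(-2 \right)} \right)} - 4562026 = \left(-1293 + 1923 \cdot 1961\right) - 4562026 = \left(-1293 + 3771003\right) - 4562026 = 3769710 - 4562026 = -792316$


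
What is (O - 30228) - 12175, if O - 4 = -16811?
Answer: -59210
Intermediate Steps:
O = -16807 (O = 4 - 16811 = -16807)
(O - 30228) - 12175 = (-16807 - 30228) - 12175 = -47035 - 12175 = -59210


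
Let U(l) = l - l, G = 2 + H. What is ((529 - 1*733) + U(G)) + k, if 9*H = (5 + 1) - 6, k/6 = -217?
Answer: -1506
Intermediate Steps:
k = -1302 (k = 6*(-217) = -1302)
H = 0 (H = ((5 + 1) - 6)/9 = (6 - 6)/9 = (⅑)*0 = 0)
G = 2 (G = 2 + 0 = 2)
U(l) = 0
((529 - 1*733) + U(G)) + k = ((529 - 1*733) + 0) - 1302 = ((529 - 733) + 0) - 1302 = (-204 + 0) - 1302 = -204 - 1302 = -1506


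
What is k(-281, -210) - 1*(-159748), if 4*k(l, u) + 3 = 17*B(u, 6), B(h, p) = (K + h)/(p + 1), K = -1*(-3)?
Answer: 1117351/7 ≈ 1.5962e+5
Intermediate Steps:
K = 3
B(h, p) = (3 + h)/(1 + p) (B(h, p) = (3 + h)/(p + 1) = (3 + h)/(1 + p))
k(l, u) = 15/14 + 17*u/28 (k(l, u) = -¾ + (17*((3 + u)/(1 + 6)))/4 = -¾ + (17*((3 + u)/7))/4 = -¾ + (17*(3/7 + u/7))/4 = -¾ + (51/7 + 17*u/7)/4 = -¾ + (51/28 + 17*u/28) = 15/14 + 17*u/28)
k(-281, -210) - 1*(-159748) = (15/14 + (17/28)*(-210)) - 1*(-159748) = (15/14 - 255/2) + 159748 = -885/7 + 159748 = 1117351/7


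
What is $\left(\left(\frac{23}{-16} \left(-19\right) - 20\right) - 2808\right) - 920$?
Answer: $- \frac{59531}{16} \approx -3720.7$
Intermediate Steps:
$\left(\left(\frac{23}{-16} \left(-19\right) - 20\right) - 2808\right) - 920 = \left(\left(23 \left(- \frac{1}{16}\right) \left(-19\right) - 20\right) - 2808\right) - 920 = \left(\left(\left(- \frac{23}{16}\right) \left(-19\right) - 20\right) - 2808\right) - 920 = \left(\left(\frac{437}{16} - 20\right) - 2808\right) - 920 = \left(\frac{117}{16} - 2808\right) - 920 = - \frac{44811}{16} - 920 = - \frac{59531}{16}$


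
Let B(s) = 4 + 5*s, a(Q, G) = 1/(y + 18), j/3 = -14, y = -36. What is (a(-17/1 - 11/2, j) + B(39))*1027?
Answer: 3677687/18 ≈ 2.0432e+5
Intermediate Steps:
j = -42 (j = 3*(-14) = -42)
a(Q, G) = -1/18 (a(Q, G) = 1/(-36 + 18) = 1/(-18) = -1/18)
(a(-17/1 - 11/2, j) + B(39))*1027 = (-1/18 + (4 + 5*39))*1027 = (-1/18 + (4 + 195))*1027 = (-1/18 + 199)*1027 = (3581/18)*1027 = 3677687/18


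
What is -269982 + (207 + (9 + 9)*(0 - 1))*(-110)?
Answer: -290772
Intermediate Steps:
-269982 + (207 + (9 + 9)*(0 - 1))*(-110) = -269982 + (207 + 18*(-1))*(-110) = -269982 + (207 - 18)*(-110) = -269982 + 189*(-110) = -269982 - 20790 = -290772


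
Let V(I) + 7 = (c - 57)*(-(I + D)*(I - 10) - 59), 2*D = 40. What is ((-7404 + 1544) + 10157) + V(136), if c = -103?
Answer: 3158690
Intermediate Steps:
D = 20 (D = (½)*40 = 20)
V(I) = 9433 + 160*(-10 + I)*(20 + I) (V(I) = -7 + (-103 - 57)*(-(I + 20)*(I - 10) - 59) = -7 - 160*(-(20 + I)*(-10 + I) - 59) = -7 - 160*(-(-10 + I)*(20 + I) - 59) = -7 - 160*(-59 - (-10 + I)*(20 + I)) = -7 + (9440 + 160*(-10 + I)*(20 + I)) = 9433 + 160*(-10 + I)*(20 + I))
((-7404 + 1544) + 10157) + V(136) = ((-7404 + 1544) + 10157) + (-22567 + 160*136² + 1600*136) = (-5860 + 10157) + (-22567 + 160*18496 + 217600) = 4297 + (-22567 + 2959360 + 217600) = 4297 + 3154393 = 3158690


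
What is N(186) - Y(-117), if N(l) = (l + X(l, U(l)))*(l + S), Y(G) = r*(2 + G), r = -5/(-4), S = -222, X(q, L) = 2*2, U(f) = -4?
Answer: -26785/4 ≈ -6696.3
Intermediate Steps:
X(q, L) = 4
r = 5/4 (r = -5*(-1/4) = 5/4 ≈ 1.2500)
Y(G) = 5/2 + 5*G/4 (Y(G) = 5*(2 + G)/4 = 5/2 + 5*G/4)
N(l) = (-222 + l)*(4 + l) (N(l) = (l + 4)*(l - 222) = (4 + l)*(-222 + l) = (-222 + l)*(4 + l))
N(186) - Y(-117) = (-888 + 186**2 - 218*186) - (5/2 + (5/4)*(-117)) = (-888 + 34596 - 40548) - (5/2 - 585/4) = -6840 - 1*(-575/4) = -6840 + 575/4 = -26785/4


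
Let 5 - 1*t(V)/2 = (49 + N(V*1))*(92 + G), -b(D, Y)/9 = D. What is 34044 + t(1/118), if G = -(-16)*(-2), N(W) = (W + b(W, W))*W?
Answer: 98073934/3481 ≈ 28174.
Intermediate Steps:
b(D, Y) = -9*D
N(W) = -8*W**2 (N(W) = (W - 9*W)*W = (-8*W)*W = -8*W**2)
G = -32 (G = -4*8 = -32)
t(V) = -5870 + 960*V**2 (t(V) = 10 - 2*(49 - 8*V**2)*(92 - 32) = 10 - 2*(49 - 8*V**2)*60 = 10 - 2*(2940 - 480*V**2) = 10 + (-5880 + 960*V**2) = -5870 + 960*V**2)
34044 + t(1/118) = 34044 + (-5870 + 960*(1/118)**2) = 34044 + (-5870 + 960*(1/13924)) = 34044 + (-5870 + 240/3481) = 34044 - 20433230/3481 = 98073934/3481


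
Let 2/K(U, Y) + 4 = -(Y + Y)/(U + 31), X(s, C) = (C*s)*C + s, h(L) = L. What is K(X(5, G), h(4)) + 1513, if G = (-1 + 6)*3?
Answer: 3518077/2326 ≈ 1512.5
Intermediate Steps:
G = 15 (G = 5*3 = 15)
X(s, C) = s + s*C² (X(s, C) = s*C² + s = s + s*C²)
K(U, Y) = 2/(-4 - 2*Y/(31 + U)) (K(U, Y) = 2/(-4 - (Y + Y)/(U + 31)) = 2/(-4 - 2*Y/(31 + U)))
K(X(5, G), h(4)) + 1513 = (-31 - 5*(1 + 15²))/(62 + 4 + 2*(5*(1 + 15²))) + 1513 = (-31 - 5*(1 + 225))/(62 + 4 + 2*(5*(1 + 225))) + 1513 = (-31 - 5*226)/(62 + 4 + 2*(5*226)) + 1513 = (-31 - 1*1130)/(62 + 4 + 2*1130) + 1513 = (-31 - 1130)/(62 + 4 + 2260) + 1513 = -1161/2326 + 1513 = 3518077/2326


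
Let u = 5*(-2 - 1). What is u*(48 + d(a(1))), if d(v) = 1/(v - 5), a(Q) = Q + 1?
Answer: -715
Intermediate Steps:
a(Q) = 1 + Q
d(v) = 1/(-5 + v)
u = -15 (u = 5*(-3) = -15)
u*(48 + d(a(1))) = -15*(48 + 1/(-5 + (1 + 1))) = -15*(48 + 1/(-5 + 2)) = -15*(48 + 1/(-3)) = -15*(48 - 1/3) = -15*143/3 = -715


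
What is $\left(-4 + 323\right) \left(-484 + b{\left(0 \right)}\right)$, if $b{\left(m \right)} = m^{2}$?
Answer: $-154396$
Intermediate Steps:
$\left(-4 + 323\right) \left(-484 + b{\left(0 \right)}\right) = \left(-4 + 323\right) \left(-484 + 0^{2}\right) = 319 \left(-484 + 0\right) = 319 \left(-484\right) = -154396$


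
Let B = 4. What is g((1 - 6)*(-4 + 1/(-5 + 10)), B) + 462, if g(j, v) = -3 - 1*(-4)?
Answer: 463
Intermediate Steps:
g(j, v) = 1 (g(j, v) = -3 + 4 = 1)
g((1 - 6)*(-4 + 1/(-5 + 10)), B) + 462 = 1 + 462 = 463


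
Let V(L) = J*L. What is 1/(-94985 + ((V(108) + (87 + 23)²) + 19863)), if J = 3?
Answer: -1/62698 ≈ -1.5949e-5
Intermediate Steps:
V(L) = 3*L
1/(-94985 + ((V(108) + (87 + 23)²) + 19863)) = 1/(-94985 + ((3*108 + (87 + 23)²) + 19863)) = 1/(-94985 + ((324 + 110²) + 19863)) = 1/(-94985 + ((324 + 12100) + 19863)) = 1/(-94985 + (12424 + 19863)) = 1/(-94985 + 32287) = 1/(-62698) = -1/62698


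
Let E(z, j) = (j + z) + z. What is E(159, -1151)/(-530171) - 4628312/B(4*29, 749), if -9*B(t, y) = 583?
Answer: 22084171697807/309089693 ≈ 71449.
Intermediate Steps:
E(z, j) = j + 2*z
B(t, y) = -583/9 (B(t, y) = -⅑*583 = -583/9)
E(159, -1151)/(-530171) - 4628312/B(4*29, 749) = (-1151 + 2*159)/(-530171) - 4628312/(-583/9) = (-1151 + 318)*(-1/530171) - 4628312*(-9/583) = -833*(-1/530171) + 41654808/583 = 833/530171 + 41654808/583 = 22084171697807/309089693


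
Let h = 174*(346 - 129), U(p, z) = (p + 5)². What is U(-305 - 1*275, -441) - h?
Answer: 292867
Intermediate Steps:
U(p, z) = (5 + p)²
h = 37758 (h = 174*217 = 37758)
U(-305 - 1*275, -441) - h = (5 + (-305 - 1*275))² - 1*37758 = (5 + (-305 - 275))² - 37758 = (5 - 580)² - 37758 = (-575)² - 37758 = 330625 - 37758 = 292867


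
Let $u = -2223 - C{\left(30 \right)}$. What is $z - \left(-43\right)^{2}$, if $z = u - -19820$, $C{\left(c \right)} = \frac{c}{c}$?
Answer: $15747$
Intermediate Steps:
$C{\left(c \right)} = 1$
$u = -2224$ ($u = -2223 - 1 = -2224$)
$z = 17596$ ($z = -2224 - -19820 = -2224 + 19820 = 17596$)
$z - \left(-43\right)^{2} = 17596 - \left(-43\right)^{2} = 17596 - 1849 = 15747$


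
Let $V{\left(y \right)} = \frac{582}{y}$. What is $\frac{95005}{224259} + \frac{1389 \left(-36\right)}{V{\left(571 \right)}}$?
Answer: $- \frac{1067175227441}{21753123} \approx -49059.0$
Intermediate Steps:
$\frac{95005}{224259} + \frac{1389 \left(-36\right)}{V{\left(571 \right)}} = \frac{95005}{224259} + \frac{1389 \left(-36\right)}{582 \cdot \frac{1}{571}} = 95005 \cdot \frac{1}{224259} - \frac{50004}{582 \cdot \frac{1}{571}} = \frac{95005}{224259} - \frac{50004}{\frac{582}{571}} = \frac{95005}{224259} - \frac{4758714}{97} = - \frac{1067175227441}{21753123}$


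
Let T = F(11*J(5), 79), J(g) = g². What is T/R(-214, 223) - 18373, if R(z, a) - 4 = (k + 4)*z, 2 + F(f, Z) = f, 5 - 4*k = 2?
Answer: -12401957/675 ≈ -18373.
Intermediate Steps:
k = ¾ (k = 5/4 - ¼*2 = 5/4 - ½ = ¾ ≈ 0.75000)
F(f, Z) = -2 + f
T = 273 (T = -2 + 11*5² = -2 + 11*25 = -2 + 275 = 273)
R(z, a) = 4 + 19*z/4 (R(z, a) = 4 + (¾ + 4)*z = 4 + 19*z/4)
T/R(-214, 223) - 18373 = 273/(4 + (19/4)*(-214)) - 18373 = 273/(4 - 2033/2) - 18373 = 273/(-2025/2) - 18373 = 273*(-2/2025) - 18373 = -182/675 - 18373 = -12401957/675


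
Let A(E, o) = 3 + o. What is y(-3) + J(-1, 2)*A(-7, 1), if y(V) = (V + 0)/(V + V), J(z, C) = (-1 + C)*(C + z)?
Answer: 9/2 ≈ 4.5000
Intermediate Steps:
y(V) = ½ (y(V) = V/((2*V)) = V*(1/(2*V)) = ½)
y(-3) + J(-1, 2)*A(-7, 1) = ½ + (2² - 1*2 - 1*(-1) + 2*(-1))*(3 + 1) = ½ + (4 - 2 + 1 - 2)*4 = ½ + 1*4 = ½ + 4 = 9/2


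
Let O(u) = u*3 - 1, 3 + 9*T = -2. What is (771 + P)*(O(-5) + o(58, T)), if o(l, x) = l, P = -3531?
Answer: -115920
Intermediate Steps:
T = -5/9 (T = -⅓ + (⅑)*(-2) = -⅓ - 2/9 = -5/9 ≈ -0.55556)
O(u) = -1 + 3*u (O(u) = 3*u - 1 = -1 + 3*u)
(771 + P)*(O(-5) + o(58, T)) = (771 - 3531)*((-1 + 3*(-5)) + 58) = -2760*((-1 - 15) + 58) = -2760*(-16 + 58) = -2760*42 = -115920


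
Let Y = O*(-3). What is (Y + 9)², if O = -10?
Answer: 1521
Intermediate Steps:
Y = 30 (Y = -10*(-3) = 30)
(Y + 9)² = (30 + 9)² = 39² = 1521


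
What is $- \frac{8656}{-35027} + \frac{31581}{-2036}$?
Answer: $- \frac{1088564071}{71314972} \approx -15.264$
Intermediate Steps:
$- \frac{8656}{-35027} + \frac{31581}{-2036} = \left(-8656\right) \left(- \frac{1}{35027}\right) + 31581 \left(- \frac{1}{2036}\right) = \frac{8656}{35027} - \frac{31581}{2036} = - \frac{1088564071}{71314972}$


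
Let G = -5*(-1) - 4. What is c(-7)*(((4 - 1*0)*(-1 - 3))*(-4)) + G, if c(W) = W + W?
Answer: -895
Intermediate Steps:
G = 1 (G = 5 - 4 = 1)
c(W) = 2*W
c(-7)*(((4 - 1*0)*(-1 - 3))*(-4)) + G = (2*(-7))*(((4 - 1*0)*(-1 - 3))*(-4)) + 1 = -14*(4 + 0)*(-4)*(-4) + 1 = -14*4*(-4)*(-4) + 1 = -(-224)*(-4) + 1 = -14*64 + 1 = -896 + 1 = -895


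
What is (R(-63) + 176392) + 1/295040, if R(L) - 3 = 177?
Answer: 52095802881/295040 ≈ 1.7657e+5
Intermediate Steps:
R(L) = 180 (R(L) = 3 + 177 = 180)
(R(-63) + 176392) + 1/295040 = (180 + 176392) + 1/295040 = 176572 + 1/295040 = 52095802881/295040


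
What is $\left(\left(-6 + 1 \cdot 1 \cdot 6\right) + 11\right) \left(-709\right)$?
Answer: $-7799$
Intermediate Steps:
$\left(\left(-6 + 1 \cdot 1 \cdot 6\right) + 11\right) \left(-709\right) = \left(\left(-6 + 1 \cdot 6\right) + 11\right) \left(-709\right) = \left(\left(-6 + 6\right) + 11\right) \left(-709\right) = \left(0 + 11\right) \left(-709\right) = 11 \left(-709\right) = -7799$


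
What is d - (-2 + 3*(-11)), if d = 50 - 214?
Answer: -129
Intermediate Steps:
d = -164
d - (-2 + 3*(-11)) = -164 - (-2 + 3*(-11)) = -164 - (-2 - 33) = -164 - 1*(-35) = -164 + 35 = -129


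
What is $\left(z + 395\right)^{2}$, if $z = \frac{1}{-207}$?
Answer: $\frac{6685351696}{42849} \approx 1.5602 \cdot 10^{5}$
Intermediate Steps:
$z = - \frac{1}{207} \approx -0.0048309$
$\left(z + 395\right)^{2} = \left(- \frac{1}{207} + 395\right)^{2} = \left(\frac{81764}{207}\right)^{2} = \frac{6685351696}{42849}$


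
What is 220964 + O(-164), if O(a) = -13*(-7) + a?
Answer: 220891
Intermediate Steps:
O(a) = 91 + a
220964 + O(-164) = 220964 + (91 - 164) = 220964 - 73 = 220891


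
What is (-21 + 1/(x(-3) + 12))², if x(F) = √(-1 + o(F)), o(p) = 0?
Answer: (3033 + I)²/21025 ≈ 437.53 + 0.28851*I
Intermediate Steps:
x(F) = I (x(F) = √(-1 + 0) = √(-1) = I)
(-21 + 1/(x(-3) + 12))² = (-21 + 1/(I + 12))² = (-21 + 1/(12 + I))² = (-21 + (12 - I)/145)²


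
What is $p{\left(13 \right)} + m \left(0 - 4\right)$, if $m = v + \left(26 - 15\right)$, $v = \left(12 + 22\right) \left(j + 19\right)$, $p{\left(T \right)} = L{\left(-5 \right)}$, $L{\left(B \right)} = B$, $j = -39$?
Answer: $2671$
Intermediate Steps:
$p{\left(T \right)} = -5$
$v = -680$ ($v = \left(12 + 22\right) \left(-39 + 19\right) = 34 \left(-20\right) = -680$)
$m = -669$ ($m = -680 + \left(26 - 15\right) = -680 + 11 = -669$)
$p{\left(13 \right)} + m \left(0 - 4\right) = -5 - 669 \left(0 - 4\right) = -5 - -2676 = -5 + 2676 = 2671$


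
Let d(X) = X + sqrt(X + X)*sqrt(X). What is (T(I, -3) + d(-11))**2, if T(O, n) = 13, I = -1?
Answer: 246 - 44*sqrt(2) ≈ 183.77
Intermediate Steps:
d(X) = X + X*sqrt(2) (d(X) = X + sqrt(2*X)*sqrt(X) = X + (sqrt(2)*sqrt(X))*sqrt(X) = X + X*sqrt(2))
(T(I, -3) + d(-11))**2 = (13 - 11*(1 + sqrt(2)))**2 = (13 + (-11 - 11*sqrt(2)))**2 = (2 - 11*sqrt(2))**2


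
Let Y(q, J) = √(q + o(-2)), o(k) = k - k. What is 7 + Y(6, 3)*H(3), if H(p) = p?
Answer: 7 + 3*√6 ≈ 14.348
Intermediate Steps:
o(k) = 0
Y(q, J) = √q (Y(q, J) = √(q + 0) = √q)
7 + Y(6, 3)*H(3) = 7 + √6*3 = 7 + 3*√6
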